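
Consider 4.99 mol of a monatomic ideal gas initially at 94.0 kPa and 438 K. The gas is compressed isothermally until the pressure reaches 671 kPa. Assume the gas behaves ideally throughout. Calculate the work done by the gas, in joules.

-35700 J

V₁ = nRT₁/P₁ = 4.99×8.314×438/94.0 = 193 L.
Isothermal: T stays 438 K; PV = const ⇒ V₂ = 27.1 L, P₂ = 671 kPa.
W = nRT ln(V₂/V₁) = 4.99×8.314×438×ln(0.140) = -35700 J.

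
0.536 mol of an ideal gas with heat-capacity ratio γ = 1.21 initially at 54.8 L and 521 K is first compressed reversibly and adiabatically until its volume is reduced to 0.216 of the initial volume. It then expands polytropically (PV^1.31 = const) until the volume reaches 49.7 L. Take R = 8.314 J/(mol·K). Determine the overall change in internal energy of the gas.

-1280 J

P₁ = nRT₁/V₁ = 0.536×8.314×521/54.8 = 42.4 kPa.
Step 1 — Adiabatic: TV^(γ−1) = const ⇒ T₂ = 521×(4.63)^0.210 = 719 K; PV^γ = const ⇒ P₂ = 271 kPa.
ΔU = nCvΔT = 0.536×39.6×(719−521) = 4200 J.
Q = 0 for an adiabatic process, so W = −ΔU = -4200 J.
State after step 1: P = 271 kPa, V = 11.8 L, T = 719 K.
Step 2 — Polytropic n=1.31: T₂ = T₁(V₁/V₂)^(n−1) = 719×(0.238)^0.31 = 461 K; P₂ = P₁(V₁/V₂)^n = 41.3 kPa.
W = (P₁V₁−P₂V₂)/(n−1) = (271×11.8−41.3×49.7)/0.31 = 3710 J.
ΔU = nCvΔT = 0.536×39.6×(461−719) = -5480 J.
Q = ΔU + W = -1770 J.
Net over both steps: W = -487 J, Q = -1770 J, ΔU = -1280 J.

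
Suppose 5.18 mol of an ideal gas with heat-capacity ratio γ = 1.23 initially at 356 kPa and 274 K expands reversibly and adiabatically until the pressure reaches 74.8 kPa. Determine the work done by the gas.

V₁ = nRT₁/P₁ = 5.18×8.314×274/356 = 33.1 L.
Adiabatic: T₂/T₁ = (P₂/P₁)^((γ−1)/γ) ⇒ T₂ = 274×(0.210)^0.187 = 205 K; V₂ = 118 L.
ΔU = nCvΔT = 5.18×36.1×(205−274) = -13000 J.
Q = 0 for an adiabatic process, so W = −ΔU = 13000 J.

13000 J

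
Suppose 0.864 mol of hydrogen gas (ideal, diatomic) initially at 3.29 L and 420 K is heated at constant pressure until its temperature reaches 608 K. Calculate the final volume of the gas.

P₁ = nRT₁/V₁ = 0.864×8.314×420/3.29 = 917 kPa.
Isobaric: P stays 917 kPa; V/T = const ⇒ T₂ = 608 K, V₂ = 4.76 L.

4.76 L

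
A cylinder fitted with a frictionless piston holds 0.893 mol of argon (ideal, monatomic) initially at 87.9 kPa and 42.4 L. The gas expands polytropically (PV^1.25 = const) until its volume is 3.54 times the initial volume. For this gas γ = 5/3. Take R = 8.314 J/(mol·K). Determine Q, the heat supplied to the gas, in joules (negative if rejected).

2520 J

T₁ = P₁V₁/(nR) = 87.9×42.4/(0.893×8.314) = 502 K.
Polytropic n=1.25: T₂ = T₁(V₁/V₂)^(n−1) = 502×(0.282)^0.25 = 366 K; P₂ = P₁(V₁/V₂)^n = 18.1 kPa.
W = (P₁V₁−P₂V₂)/(n−1) = (87.9×42.4−18.1×150)/0.25 = 4040 J.
ΔU = nCvΔT = 0.893×12.5×(366−502) = -1510 J.
Q = ΔU + W = 2520 J.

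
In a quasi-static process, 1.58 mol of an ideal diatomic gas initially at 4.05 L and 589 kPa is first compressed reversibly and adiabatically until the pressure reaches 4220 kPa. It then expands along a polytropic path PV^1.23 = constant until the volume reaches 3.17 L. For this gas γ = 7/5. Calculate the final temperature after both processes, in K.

244 K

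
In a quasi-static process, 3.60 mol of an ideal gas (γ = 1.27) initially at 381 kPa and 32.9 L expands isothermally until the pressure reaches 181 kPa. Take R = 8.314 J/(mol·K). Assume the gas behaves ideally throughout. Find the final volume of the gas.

T₁ = P₁V₁/(nR) = 381×32.9/(3.60×8.314) = 419 K.
Isothermal: T stays 419 K; PV = const ⇒ V₂ = 69.3 L, P₂ = 181 kPa.

69.3 L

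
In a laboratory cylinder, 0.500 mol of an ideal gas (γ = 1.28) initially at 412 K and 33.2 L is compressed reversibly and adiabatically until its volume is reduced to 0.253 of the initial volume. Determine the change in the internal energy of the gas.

P₁ = nRT₁/V₁ = 0.500×8.314×412/33.2 = 51.6 kPa.
Adiabatic: TV^(γ−1) = const ⇒ T₂ = 412×(3.95)^0.280 = 605 K; PV^γ = const ⇒ P₂ = 300 kPa.
For an ideal gas ΔU = nCvΔT with Cv = R/(γ−1) = 29.7 J/(mol·K).
ΔU = 0.500×29.7×(605−412) = 2870 J.

2870 J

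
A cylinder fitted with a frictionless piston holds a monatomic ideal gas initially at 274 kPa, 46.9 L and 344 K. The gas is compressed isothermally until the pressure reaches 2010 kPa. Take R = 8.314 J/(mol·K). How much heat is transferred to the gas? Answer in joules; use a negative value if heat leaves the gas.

-25600 J

n = P₁V₁/(RT₁) = 274×46.9/(8.314×344) = 4.49 mol.
Isothermal: T stays 344 K; PV = const ⇒ V₂ = 6.39 L, P₂ = 2010 kPa.
ΔU = 0 (ideal gas, T constant).
W = nRT ln(V₂/V₁) = 4.49×8.314×344×ln(0.136) = -25600 J.
Q = ΔU + W = -25600 J.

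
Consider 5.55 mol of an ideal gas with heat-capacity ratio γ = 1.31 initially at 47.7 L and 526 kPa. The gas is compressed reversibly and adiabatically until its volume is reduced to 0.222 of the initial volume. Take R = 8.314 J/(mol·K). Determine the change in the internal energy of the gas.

48100 J

T₁ = P₁V₁/(nR) = 526×47.7/(5.55×8.314) = 544 K.
Adiabatic: TV^(γ−1) = const ⇒ T₂ = 544×(4.50)^0.310 = 867 K; PV^γ = const ⇒ P₂ = 3780 kPa.
For an ideal gas ΔU = nCvΔT with Cv = R/(γ−1) = 26.8 J/(mol·K).
ΔU = 5.55×26.8×(867−544) = 48100 J.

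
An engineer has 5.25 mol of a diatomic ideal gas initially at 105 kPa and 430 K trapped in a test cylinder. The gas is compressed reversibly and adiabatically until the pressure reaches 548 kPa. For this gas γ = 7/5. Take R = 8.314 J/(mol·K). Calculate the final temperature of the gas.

V₁ = nRT₁/P₁ = 5.25×8.314×430/105 = 179 L.
Adiabatic: T₂/T₁ = (P₂/P₁)^((γ−1)/γ) ⇒ T₂ = 430×(5.22)^0.286 = 689 K; V₂ = 54.9 L.

689 K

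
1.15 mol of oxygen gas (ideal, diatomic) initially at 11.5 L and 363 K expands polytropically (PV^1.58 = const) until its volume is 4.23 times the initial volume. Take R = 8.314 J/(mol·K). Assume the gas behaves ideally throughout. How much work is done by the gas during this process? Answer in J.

P₁ = nRT₁/V₁ = 1.15×8.314×363/11.5 = 302 kPa.
Polytropic n=1.58: T₂ = T₁(V₁/V₂)^(n−1) = 363×(0.236)^0.58 = 157 K; P₂ = P₁(V₁/V₂)^n = 30.9 kPa.
W = (P₁V₁−P₂V₂)/(n−1) = (302×11.5−30.9×48.6)/0.58 = 3390 J.

3390 J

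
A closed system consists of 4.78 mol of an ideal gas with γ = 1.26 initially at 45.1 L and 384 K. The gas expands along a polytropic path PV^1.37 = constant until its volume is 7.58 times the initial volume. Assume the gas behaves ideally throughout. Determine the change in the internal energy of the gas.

P₁ = nRT₁/V₁ = 4.78×8.314×384/45.1 = 338 kPa.
Polytropic n=1.37: T₂ = T₁(V₁/V₂)^(n−1) = 384×(0.132)^0.37 = 181 K; P₂ = P₁(V₁/V₂)^n = 21.1 kPa.
For an ideal gas ΔU = nCvΔT with Cv = R/(γ−1) = 32.0 J/(mol·K).
ΔU = 4.78×32.0×(181−384) = -31000 J.

-31000 J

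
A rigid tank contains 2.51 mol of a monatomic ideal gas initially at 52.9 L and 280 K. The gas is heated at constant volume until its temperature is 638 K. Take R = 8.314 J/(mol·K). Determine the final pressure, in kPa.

252 kPa

P₁ = nRT₁/V₁ = 2.51×8.314×280/52.9 = 110 kPa.
Isochoric: V stays 52.9 L; P/T = const ⇒ T₂ = 638 K, P₂ = 252 kPa.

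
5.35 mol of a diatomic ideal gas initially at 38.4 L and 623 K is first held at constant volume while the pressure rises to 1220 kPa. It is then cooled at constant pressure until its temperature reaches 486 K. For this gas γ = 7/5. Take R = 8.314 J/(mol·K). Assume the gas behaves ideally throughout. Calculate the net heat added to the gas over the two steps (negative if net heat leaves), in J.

-40500 J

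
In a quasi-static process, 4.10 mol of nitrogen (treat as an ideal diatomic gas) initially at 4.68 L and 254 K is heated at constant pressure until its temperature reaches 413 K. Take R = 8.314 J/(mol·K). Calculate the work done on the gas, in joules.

P₁ = nRT₁/V₁ = 4.10×8.314×254/4.68 = 1850 kPa.
Isobaric: P stays 1850 kPa; V/T = const ⇒ T₂ = 413 K, V₂ = 7.61 L.
W = PΔV = 1850×(7.61−4.68) kPa·L = 5420 J.
Work done on the gas = −W_by = -5420 J.

-5420 J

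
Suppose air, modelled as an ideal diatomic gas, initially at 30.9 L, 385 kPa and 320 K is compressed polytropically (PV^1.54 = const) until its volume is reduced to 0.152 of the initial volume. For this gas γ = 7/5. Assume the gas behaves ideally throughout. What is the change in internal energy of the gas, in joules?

n = P₁V₁/(RT₁) = 385×30.9/(8.314×320) = 4.47 mol.
Polytropic n=1.54: T₂ = T₁(V₁/V₂)^(n−1) = 320×(6.58)^0.54 = 885 K; P₂ = P₁(V₁/V₂)^n = 7010 kPa.
For an ideal gas ΔU = nCvΔT with Cv = (5/2)R = 20.8 J/(mol·K).
ΔU = 4.47×20.8×(885−320) = 52500 J.

52500 J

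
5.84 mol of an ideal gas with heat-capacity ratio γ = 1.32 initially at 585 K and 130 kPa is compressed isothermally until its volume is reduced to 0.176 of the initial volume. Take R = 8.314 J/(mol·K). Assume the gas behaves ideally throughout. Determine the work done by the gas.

-49300 J

V₁ = nRT₁/P₁ = 5.84×8.314×585/130 = 218 L.
Isothermal: T stays 585 K; PV = const ⇒ V₂ = 38.5 L, P₂ = 739 kPa.
W = nRT ln(V₂/V₁) = 5.84×8.314×585×ln(0.176) = -49300 J.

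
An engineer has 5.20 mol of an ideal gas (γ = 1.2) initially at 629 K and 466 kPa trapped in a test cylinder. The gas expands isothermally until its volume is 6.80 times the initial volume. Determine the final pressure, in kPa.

V₁ = nRT₁/P₁ = 5.20×8.314×629/466 = 58.4 L.
Isothermal: T stays 629 K; PV = const ⇒ V₂ = 397 L, P₂ = 68.5 kPa.

68.5 kPa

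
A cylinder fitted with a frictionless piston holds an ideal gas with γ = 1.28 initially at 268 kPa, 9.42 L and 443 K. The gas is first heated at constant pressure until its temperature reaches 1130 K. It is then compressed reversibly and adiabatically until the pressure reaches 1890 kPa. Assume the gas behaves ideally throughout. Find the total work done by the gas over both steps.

-8350 J

n = P₁V₁/(RT₁) = 268×9.42/(8.314×443) = 0.685 mol.
Step 1 — Isobaric: P stays 268 kPa; V/T = const ⇒ T₂ = 1130 K, V₂ = 24.0 L.
W = PΔV = 268×(24.0−9.42) kPa·L = 3920 J.
ΔU = nCvΔT = 0.685×29.7×(1130−443) = 14000 J.
Q = ΔU + W = nCpΔT = 17900 J.
State after step 1: P = 268 kPa, V = 24.0 L, T = 1130 K.
Step 2 — Adiabatic: T₂/T₁ = (P₂/P₁)^((γ−1)/γ) ⇒ T₂ = 1130×(7.05)^0.219 = 1730 K; V₂ = 5.22 L.
ΔU = nCvΔT = 0.685×29.7×(1730−1130) = 12300 J.
Q = 0 for an adiabatic process, so W = −ΔU = -12300 J.
Net over both steps: W = -8350 J, Q = 17900 J, ΔU = 26200 J.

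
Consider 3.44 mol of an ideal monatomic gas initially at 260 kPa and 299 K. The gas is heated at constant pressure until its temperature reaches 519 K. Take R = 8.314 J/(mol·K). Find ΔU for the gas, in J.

9440 J

V₁ = nRT₁/P₁ = 3.44×8.314×299/260 = 32.9 L.
Isobaric: P stays 260 kPa; V/T = const ⇒ T₂ = 519 K, V₂ = 57.1 L.
For an ideal gas ΔU = nCvΔT with Cv = (3/2)R = 12.5 J/(mol·K).
ΔU = 3.44×12.5×(519−299) = 9440 J.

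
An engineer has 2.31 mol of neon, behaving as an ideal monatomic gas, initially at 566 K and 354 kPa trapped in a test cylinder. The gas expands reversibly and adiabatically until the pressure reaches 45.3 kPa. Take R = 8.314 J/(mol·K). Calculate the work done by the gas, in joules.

9140 J

V₁ = nRT₁/P₁ = 2.31×8.314×566/354 = 30.7 L.
Adiabatic: T₂/T₁ = (P₂/P₁)^((γ−1)/γ) ⇒ T₂ = 566×(0.128)^0.400 = 249 K; V₂ = 105 L.
ΔU = nCvΔT = 2.31×12.5×(249−566) = -9140 J.
Q = 0 for an adiabatic process, so W = −ΔU = 9140 J.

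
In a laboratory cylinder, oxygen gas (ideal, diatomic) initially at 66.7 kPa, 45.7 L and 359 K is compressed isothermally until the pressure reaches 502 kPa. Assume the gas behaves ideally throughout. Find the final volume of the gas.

Isothermal: T stays 359 K; PV = const ⇒ V₂ = 6.07 L, P₂ = 502 kPa.

6.07 L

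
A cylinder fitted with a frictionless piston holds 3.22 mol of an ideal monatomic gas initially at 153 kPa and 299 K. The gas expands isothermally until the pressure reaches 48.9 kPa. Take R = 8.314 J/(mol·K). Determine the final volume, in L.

164 L

V₁ = nRT₁/P₁ = 3.22×8.314×299/153 = 52.3 L.
Isothermal: T stays 299 K; PV = const ⇒ V₂ = 164 L, P₂ = 48.9 kPa.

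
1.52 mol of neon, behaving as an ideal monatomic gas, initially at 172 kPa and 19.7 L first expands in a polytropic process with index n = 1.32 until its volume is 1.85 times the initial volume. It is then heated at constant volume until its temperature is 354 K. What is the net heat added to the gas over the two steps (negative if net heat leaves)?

T₁ = P₁V₁/(nR) = 172×19.7/(1.52×8.314) = 268 K.
Step 1 — Polytropic n=1.32: T₂ = T₁(V₁/V₂)^(n−1) = 268×(0.541)^0.32 = 220 K; P₂ = P₁(V₁/V₂)^n = 76.4 kPa.
W = (P₁V₁−P₂V₂)/(n−1) = (172×19.7−76.4×36.4)/0.32 = 1890 J.
ΔU = nCvΔT = 1.52×12.5×(220−268) = -908 J.
Q = ΔU + W = 984 J.
State after step 1: P = 76.4 kPa, V = 36.4 L, T = 220 K.
Step 2 — Isochoric: V stays 36.4 L; P/T = const ⇒ T₂ = 354 K, P₂ = 123 kPa.
W = 0 (no volume change).
ΔU = nCvΔT = 1.52×12.5×(354−220) = 2540 J.
Q = ΔU = 2540 J.
Net over both steps: W = 1890 J, Q = 3520 J, ΔU = 1630 J.

3520 J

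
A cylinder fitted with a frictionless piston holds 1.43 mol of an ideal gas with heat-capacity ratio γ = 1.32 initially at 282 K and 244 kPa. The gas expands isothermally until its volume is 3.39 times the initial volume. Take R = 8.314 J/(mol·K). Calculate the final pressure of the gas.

V₁ = nRT₁/P₁ = 1.43×8.314×282/244 = 13.7 L.
Isothermal: T stays 282 K; PV = const ⇒ V₂ = 46.6 L, P₂ = 72.0 kPa.

72.0 kPa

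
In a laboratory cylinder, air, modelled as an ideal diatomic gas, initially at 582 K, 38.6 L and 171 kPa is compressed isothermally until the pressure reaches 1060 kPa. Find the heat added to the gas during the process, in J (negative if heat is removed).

n = P₁V₁/(RT₁) = 171×38.6/(8.314×582) = 1.36 mol.
Isothermal: T stays 582 K; PV = const ⇒ V₂ = 6.23 L, P₂ = 1060 kPa.
ΔU = 0 (ideal gas, T constant).
W = nRT ln(V₂/V₁) = 1.36×8.314×582×ln(0.161) = -12000 J.
Q = ΔU + W = -12000 J.

-12000 J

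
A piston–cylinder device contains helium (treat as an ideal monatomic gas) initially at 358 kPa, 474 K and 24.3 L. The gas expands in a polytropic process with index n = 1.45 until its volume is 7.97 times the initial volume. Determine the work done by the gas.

11700 J

n = P₁V₁/(RT₁) = 358×24.3/(8.314×474) = 2.21 mol.
Polytropic n=1.45: T₂ = T₁(V₁/V₂)^(n−1) = 474×(0.125)^0.45 = 186 K; P₂ = P₁(V₁/V₂)^n = 17.7 kPa.
W = (P₁V₁−P₂V₂)/(n−1) = (358×24.3−17.7×194)/0.45 = 11700 J.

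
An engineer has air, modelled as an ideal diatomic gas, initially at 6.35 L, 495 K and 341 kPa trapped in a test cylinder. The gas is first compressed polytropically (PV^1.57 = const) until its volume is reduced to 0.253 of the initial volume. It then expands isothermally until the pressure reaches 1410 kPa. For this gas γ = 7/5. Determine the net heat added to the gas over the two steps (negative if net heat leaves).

5420 J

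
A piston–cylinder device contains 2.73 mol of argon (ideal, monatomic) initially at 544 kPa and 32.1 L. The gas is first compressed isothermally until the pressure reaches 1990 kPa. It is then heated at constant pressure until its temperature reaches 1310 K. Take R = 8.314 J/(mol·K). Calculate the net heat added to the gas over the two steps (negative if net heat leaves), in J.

8030 J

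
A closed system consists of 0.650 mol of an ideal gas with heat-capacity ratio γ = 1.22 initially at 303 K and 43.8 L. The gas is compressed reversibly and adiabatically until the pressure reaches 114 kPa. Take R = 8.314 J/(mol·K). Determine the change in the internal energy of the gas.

1660 J

P₁ = nRT₁/V₁ = 0.650×8.314×303/43.8 = 37.4 kPa.
Adiabatic: T₂/T₁ = (P₂/P₁)^((γ−1)/γ) ⇒ T₂ = 303×(3.05)^0.180 = 370 K; V₂ = 17.6 L.
For an ideal gas ΔU = nCvΔT with Cv = R/(γ−1) = 37.8 J/(mol·K).
ΔU = 0.650×37.8×(370−303) = 1660 J.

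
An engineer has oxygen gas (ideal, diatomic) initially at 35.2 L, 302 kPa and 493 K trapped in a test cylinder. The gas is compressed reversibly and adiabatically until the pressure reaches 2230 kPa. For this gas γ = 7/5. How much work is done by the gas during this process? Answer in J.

n = P₁V₁/(RT₁) = 302×35.2/(8.314×493) = 2.59 mol.
Adiabatic: T₂/T₁ = (P₂/P₁)^((γ−1)/γ) ⇒ T₂ = 493×(7.38)^0.286 = 873 K; V₂ = 8.44 L.
ΔU = nCvΔT = 2.59×20.8×(873−493) = 20500 J.
Q = 0 for an adiabatic process, so W = −ΔU = -20500 J.

-20500 J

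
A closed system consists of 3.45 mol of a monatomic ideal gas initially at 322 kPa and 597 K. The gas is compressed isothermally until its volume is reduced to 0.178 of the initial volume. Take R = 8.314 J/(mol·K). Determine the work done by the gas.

V₁ = nRT₁/P₁ = 3.45×8.314×597/322 = 53.2 L.
Isothermal: T stays 597 K; PV = const ⇒ V₂ = 9.47 L, P₂ = 1810 kPa.
W = nRT ln(V₂/V₁) = 3.45×8.314×597×ln(0.178) = -29600 J.

-29600 J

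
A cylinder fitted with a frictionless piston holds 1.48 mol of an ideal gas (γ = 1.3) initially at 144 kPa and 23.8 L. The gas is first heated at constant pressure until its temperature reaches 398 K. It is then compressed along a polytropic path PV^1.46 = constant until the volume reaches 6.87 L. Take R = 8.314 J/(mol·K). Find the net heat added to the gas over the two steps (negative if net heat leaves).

12500 J

T₁ = P₁V₁/(nR) = 144×23.8/(1.48×8.314) = 279 K.
Step 1 — Isobaric: P stays 144 kPa; V/T = const ⇒ T₂ = 398 K, V₂ = 34.0 L.
W = PΔV = 144×(34.0−23.8) kPa·L = 1470 J.
ΔU = nCvΔT = 1.48×27.7×(398−279) = 4900 J.
Q = ΔU + W = nCpΔT = 6370 J.
State after step 1: P = 144 kPa, V = 34.0 L, T = 398 K.
Step 2 — Polytropic n=1.46: T₂ = T₁(V₁/V₂)^(n−1) = 398×(4.95)^0.46 = 831 K; P₂ = P₁(V₁/V₂)^n = 1490 kPa.
W = (P₁V₁−P₂V₂)/(n−1) = (144×34.0−1490×6.87)/0.46 = -11600 J.
ΔU = nCvΔT = 1.48×27.7×(831−398) = 17700 J.
Q = ΔU + W = 6170 J.
Net over both steps: W = -10100 J, Q = 12500 J, ΔU = 22600 J.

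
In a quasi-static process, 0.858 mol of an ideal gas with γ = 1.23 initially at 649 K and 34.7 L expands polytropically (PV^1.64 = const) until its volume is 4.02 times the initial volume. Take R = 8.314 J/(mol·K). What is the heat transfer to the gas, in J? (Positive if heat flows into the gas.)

-7600 J

P₁ = nRT₁/V₁ = 0.858×8.314×649/34.7 = 133 kPa.
Polytropic n=1.64: T₂ = T₁(V₁/V₂)^(n−1) = 649×(0.249)^0.64 = 266 K; P₂ = P₁(V₁/V₂)^n = 13.6 kPa.
W = (P₁V₁−P₂V₂)/(n−1) = (133×34.7−13.6×139)/0.64 = 4260 J.
ΔU = nCvΔT = 0.858×36.1×(266−649) = -11900 J.
Q = ΔU + W = -7600 J.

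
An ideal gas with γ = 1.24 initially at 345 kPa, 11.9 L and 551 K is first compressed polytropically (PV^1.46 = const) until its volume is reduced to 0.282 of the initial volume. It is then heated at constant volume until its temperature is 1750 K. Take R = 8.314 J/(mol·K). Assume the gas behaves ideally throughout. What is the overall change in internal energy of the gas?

37200 J

n = P₁V₁/(RT₁) = 345×11.9/(8.314×551) = 0.896 mol.
Step 1 — Polytropic n=1.46: T₂ = T₁(V₁/V₂)^(n−1) = 551×(3.55)^0.46 = 986 K; P₂ = P₁(V₁/V₂)^n = 2190 kPa.
W = (P₁V₁−P₂V₂)/(n−1) = (345×11.9−2190×3.36)/0.46 = -7050 J.
ΔU = nCvΔT = 0.896×34.6×(986−551) = 13500 J.
Q = ΔU + W = 6460 J.
State after step 1: P = 2190 kPa, V = 3.36 L, T = 986 K.
Step 2 — Isochoric: V stays 3.36 L; P/T = const ⇒ T₂ = 1750 K, P₂ = 3890 kPa.
W = 0 (no volume change).
ΔU = nCvΔT = 0.896×34.6×(1750−986) = 23700 J.
Q = ΔU = 23700 J.
Net over both steps: W = -7050 J, Q = 30200 J, ΔU = 37200 J.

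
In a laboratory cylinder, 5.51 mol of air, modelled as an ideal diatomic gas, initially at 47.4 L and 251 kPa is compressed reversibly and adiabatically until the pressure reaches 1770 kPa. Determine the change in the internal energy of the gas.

22200 J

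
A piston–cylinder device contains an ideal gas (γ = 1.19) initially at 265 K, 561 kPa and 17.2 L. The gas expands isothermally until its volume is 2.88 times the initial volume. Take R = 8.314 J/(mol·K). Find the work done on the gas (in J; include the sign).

-10200 J

n = P₁V₁/(RT₁) = 561×17.2/(8.314×265) = 4.38 mol.
Isothermal: T stays 265 K; PV = const ⇒ V₂ = 49.5 L, P₂ = 195 kPa.
W = nRT ln(V₂/V₁) = 4.38×8.314×265×ln(2.88) = 10200 J.
Work done on the gas = −W_by = -10200 J.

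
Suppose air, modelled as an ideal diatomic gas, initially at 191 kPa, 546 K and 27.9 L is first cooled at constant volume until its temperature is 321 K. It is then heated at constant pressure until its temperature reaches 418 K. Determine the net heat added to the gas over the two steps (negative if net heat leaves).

-2180 J

n = P₁V₁/(RT₁) = 191×27.9/(8.314×546) = 1.17 mol.
Step 1 — Isochoric: V stays 27.9 L; P/T = const ⇒ T₂ = 321 K, P₂ = 112 kPa.
W = 0 (no volume change).
ΔU = nCvΔT = 1.17×20.8×(321−546) = -5490 J.
Q = ΔU = -5490 J.
State after step 1: P = 112 kPa, V = 27.9 L, T = 321 K.
Step 2 — Isobaric: P stays 112 kPa; V/T = const ⇒ T₂ = 418 K, V₂ = 36.3 L.
W = PΔV = 112×(36.3−27.9) kPa·L = 947 J.
ΔU = nCvΔT = 1.17×20.8×(418−321) = 2370 J.
Q = ΔU + W = nCpΔT = 3310 J.
Net over both steps: W = 947 J, Q = -2180 J, ΔU = -3120 J.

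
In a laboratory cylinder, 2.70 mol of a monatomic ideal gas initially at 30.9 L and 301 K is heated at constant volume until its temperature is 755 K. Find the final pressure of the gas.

P₁ = nRT₁/V₁ = 2.70×8.314×301/30.9 = 219 kPa.
Isochoric: V stays 30.9 L; P/T = const ⇒ T₂ = 755 K, P₂ = 548 kPa.

548 kPa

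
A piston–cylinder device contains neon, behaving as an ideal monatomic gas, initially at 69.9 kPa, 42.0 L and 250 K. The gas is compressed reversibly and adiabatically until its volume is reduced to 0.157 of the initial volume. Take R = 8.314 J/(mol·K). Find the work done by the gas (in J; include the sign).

-10700 J

n = P₁V₁/(RT₁) = 69.9×42.0/(8.314×250) = 1.41 mol.
Adiabatic: TV^(γ−1) = const ⇒ T₂ = 250×(6.37)^0.667 = 859 K; PV^γ = const ⇒ P₂ = 1530 kPa.
ΔU = nCvΔT = 1.41×12.5×(859−250) = 10700 J.
Q = 0 for an adiabatic process, so W = −ΔU = -10700 J.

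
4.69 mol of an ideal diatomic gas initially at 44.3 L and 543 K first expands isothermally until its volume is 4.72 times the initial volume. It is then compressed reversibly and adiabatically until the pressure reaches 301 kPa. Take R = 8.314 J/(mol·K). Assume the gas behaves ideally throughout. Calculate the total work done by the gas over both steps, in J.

P₁ = nRT₁/V₁ = 4.69×8.314×543/44.3 = 478 kPa.
Step 1 — Isothermal: T stays 543 K; PV = const ⇒ V₂ = 209 L, P₂ = 101 kPa.
ΔU = 0 (ideal gas, T constant).
W = nRT ln(V₂/V₁) = 4.69×8.314×543×ln(4.72) = 32900 J.
Q = ΔU + W = 32900 J.
State after step 1: P = 101 kPa, V = 209 L, T = 543 K.
Step 2 — Adiabatic: T₂/T₁ = (P₂/P₁)^((γ−1)/γ) ⇒ T₂ = 543×(2.97)^0.286 = 741 K; V₂ = 96.0 L.
ΔU = nCvΔT = 4.69×20.8×(741−543) = 19300 J.
Q = 0 for an adiabatic process, so W = −ΔU = -19300 J.
Net over both steps: W = 13500 J, Q = 32900 J, ΔU = 19300 J.

13500 J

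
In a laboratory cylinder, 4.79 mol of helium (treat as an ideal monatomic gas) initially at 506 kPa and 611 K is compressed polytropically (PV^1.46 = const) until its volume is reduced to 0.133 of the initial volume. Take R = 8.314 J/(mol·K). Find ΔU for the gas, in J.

V₁ = nRT₁/P₁ = 4.79×8.314×611/506 = 48.1 L.
Polytropic n=1.46: T₂ = T₁(V₁/V₂)^(n−1) = 611×(7.52)^0.46 = 1550 K; P₂ = P₁(V₁/V₂)^n = 9620 kPa.
For an ideal gas ΔU = nCvΔT with Cv = (3/2)R = 12.5 J/(mol·K).
ΔU = 4.79×12.5×(1550−611) = 55800 J.

55800 J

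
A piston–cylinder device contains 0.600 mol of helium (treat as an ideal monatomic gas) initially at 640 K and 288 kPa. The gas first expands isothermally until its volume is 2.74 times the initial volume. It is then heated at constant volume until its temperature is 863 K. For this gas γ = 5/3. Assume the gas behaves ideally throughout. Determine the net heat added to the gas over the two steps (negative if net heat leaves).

V₁ = nRT₁/P₁ = 0.600×8.314×640/288 = 11.1 L.
Step 1 — Isothermal: T stays 640 K; PV = const ⇒ V₂ = 30.4 L, P₂ = 105 kPa.
ΔU = 0 (ideal gas, T constant).
W = nRT ln(V₂/V₁) = 0.600×8.314×640×ln(2.74) = 3220 J.
Q = ΔU + W = 3220 J.
State after step 1: P = 105 kPa, V = 30.4 L, T = 640 K.
Step 2 — Isochoric: V stays 30.4 L; P/T = const ⇒ T₂ = 863 K, P₂ = 142 kPa.
W = 0 (no volume change).
ΔU = nCvΔT = 0.600×12.5×(863−640) = 1670 J.
Q = ΔU = 1670 J.
Net over both steps: W = 3220 J, Q = 4890 J, ΔU = 1670 J.

4890 J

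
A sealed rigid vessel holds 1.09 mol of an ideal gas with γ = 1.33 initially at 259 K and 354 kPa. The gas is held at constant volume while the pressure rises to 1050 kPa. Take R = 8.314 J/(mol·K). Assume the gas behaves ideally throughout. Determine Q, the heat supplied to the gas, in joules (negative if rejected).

14000 J

V₁ = nRT₁/P₁ = 1.09×8.314×259/354 = 6.63 L.
Isochoric: V stays 6.63 L; P/T = const ⇒ T₂ = 768 K, P₂ = 1050 kPa.
W = 0 (no volume change).
ΔU = nCvΔT = 1.09×25.2×(768−259) = 14000 J.
Q = ΔU = 14000 J.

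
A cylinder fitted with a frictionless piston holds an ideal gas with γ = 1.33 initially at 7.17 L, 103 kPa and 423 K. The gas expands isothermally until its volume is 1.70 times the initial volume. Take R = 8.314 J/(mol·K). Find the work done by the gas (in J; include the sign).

n = P₁V₁/(RT₁) = 103×7.17/(8.314×423) = 0.210 mol.
Isothermal: T stays 423 K; PV = const ⇒ V₂ = 12.2 L, P₂ = 60.6 kPa.
W = nRT ln(V₂/V₁) = 0.210×8.314×423×ln(1.70) = 392 J.

392 J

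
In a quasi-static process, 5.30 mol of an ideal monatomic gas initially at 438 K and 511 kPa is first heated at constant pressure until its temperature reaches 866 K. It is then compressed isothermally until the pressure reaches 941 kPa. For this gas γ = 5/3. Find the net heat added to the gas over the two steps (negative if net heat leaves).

V₁ = nRT₁/P₁ = 5.30×8.314×438/511 = 37.8 L.
Step 1 — Isobaric: P stays 511 kPa; V/T = const ⇒ T₂ = 866 K, V₂ = 74.7 L.
W = PΔV = 511×(74.7−37.8) kPa·L = 18900 J.
ΔU = nCvΔT = 5.30×12.5×(866−438) = 28300 J.
Q = ΔU + W = nCpΔT = 47100 J.
State after step 1: P = 511 kPa, V = 74.7 L, T = 866 K.
Step 2 — Isothermal: T stays 866 K; PV = const ⇒ V₂ = 40.6 L, P₂ = 941 kPa.
ΔU = 0 (ideal gas, T constant).
W = nRT ln(V₂/V₁) = 5.30×8.314×866×ln(0.543) = -23300 J.
Q = ΔU + W = -23300 J.
Net over both steps: W = -4440 J, Q = 23800 J, ΔU = 28300 J.

23800 J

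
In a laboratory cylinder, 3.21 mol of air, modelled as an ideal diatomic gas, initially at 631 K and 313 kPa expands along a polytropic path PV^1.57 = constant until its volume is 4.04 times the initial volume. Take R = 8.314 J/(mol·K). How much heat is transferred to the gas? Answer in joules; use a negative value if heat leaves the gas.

-6890 J

V₁ = nRT₁/P₁ = 3.21×8.314×631/313 = 53.8 L.
Polytropic n=1.57: T₂ = T₁(V₁/V₂)^(n−1) = 631×(0.248)^0.57 = 285 K; P₂ = P₁(V₁/V₂)^n = 35.0 kPa.
W = (P₁V₁−P₂V₂)/(n−1) = (313×53.8−35.0×217)/0.57 = 16200 J.
ΔU = nCvΔT = 3.21×20.8×(285−631) = -23100 J.
Q = ΔU + W = -6890 J.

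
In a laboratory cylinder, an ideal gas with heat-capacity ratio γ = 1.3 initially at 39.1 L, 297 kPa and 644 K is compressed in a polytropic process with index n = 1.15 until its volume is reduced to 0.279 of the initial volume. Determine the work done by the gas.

-16300 J

n = P₁V₁/(RT₁) = 297×39.1/(8.314×644) = 2.17 mol.
Polytropic n=1.15: T₂ = T₁(V₁/V₂)^(n−1) = 644×(3.58)^0.15 = 780 K; P₂ = P₁(V₁/V₂)^n = 1290 kPa.
W = (P₁V₁−P₂V₂)/(n−1) = (297×39.1−1290×10.9)/0.15 = -16300 J.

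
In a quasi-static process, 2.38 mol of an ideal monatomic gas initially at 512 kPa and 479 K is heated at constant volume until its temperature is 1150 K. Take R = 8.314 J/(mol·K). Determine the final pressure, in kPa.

V₁ = nRT₁/P₁ = 2.38×8.314×479/512 = 18.5 L.
Isochoric: V stays 18.5 L; P/T = const ⇒ T₂ = 1150 K, P₂ = 1230 kPa.

1230 kPa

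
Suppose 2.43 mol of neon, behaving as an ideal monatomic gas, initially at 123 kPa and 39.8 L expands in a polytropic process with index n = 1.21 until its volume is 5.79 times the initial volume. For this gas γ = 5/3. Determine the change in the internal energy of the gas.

-2260 J

T₁ = P₁V₁/(nR) = 123×39.8/(2.43×8.314) = 242 K.
Polytropic n=1.21: T₂ = T₁(V₁/V₂)^(n−1) = 242×(0.173)^0.21 = 168 K; P₂ = P₁(V₁/V₂)^n = 14.7 kPa.
For an ideal gas ΔU = nCvΔT with Cv = (3/2)R = 12.5 J/(mol·K).
ΔU = 2.43×12.5×(168−242) = -2260 J.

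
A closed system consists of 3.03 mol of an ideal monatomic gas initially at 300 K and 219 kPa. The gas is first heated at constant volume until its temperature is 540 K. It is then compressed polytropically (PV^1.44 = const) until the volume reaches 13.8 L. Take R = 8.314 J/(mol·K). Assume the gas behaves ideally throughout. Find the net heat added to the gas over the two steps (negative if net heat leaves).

3850 J

V₁ = nRT₁/P₁ = 3.03×8.314×300/219 = 34.5 L.
Step 1 — Isochoric: V stays 34.5 L; P/T = const ⇒ T₂ = 540 K, P₂ = 394 kPa.
W = 0 (no volume change).
ΔU = nCvΔT = 3.03×12.5×(540−300) = 9070 J.
Q = ΔU = 9070 J.
State after step 1: P = 394 kPa, V = 34.5 L, T = 540 K.
Step 2 — Polytropic n=1.44: T₂ = T₁(V₁/V₂)^(n−1) = 540×(2.50)^0.44 = 808 K; P₂ = P₁(V₁/V₂)^n = 1480 kPa.
W = (P₁V₁−P₂V₂)/(n−1) = (394×34.5−1480×13.8)/0.44 = -15400 J.
ΔU = nCvΔT = 3.03×12.5×(808−540) = 10100 J.
Q = ΔU + W = -5220 J.
Net over both steps: W = -15400 J, Q = 3850 J, ΔU = 19200 J.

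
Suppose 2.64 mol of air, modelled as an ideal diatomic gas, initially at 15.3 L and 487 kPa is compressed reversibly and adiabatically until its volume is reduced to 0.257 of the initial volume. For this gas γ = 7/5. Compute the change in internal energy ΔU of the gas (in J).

13400 J

T₁ = P₁V₁/(nR) = 487×15.3/(2.64×8.314) = 339 K.
Adiabatic: TV^(γ−1) = const ⇒ T₂ = 339×(3.89)^0.400 = 585 K; PV^γ = const ⇒ P₂ = 3260 kPa.
For an ideal gas ΔU = nCvΔT with Cv = (5/2)R = 20.8 J/(mol·K).
ΔU = 2.64×20.8×(585−339) = 13400 J.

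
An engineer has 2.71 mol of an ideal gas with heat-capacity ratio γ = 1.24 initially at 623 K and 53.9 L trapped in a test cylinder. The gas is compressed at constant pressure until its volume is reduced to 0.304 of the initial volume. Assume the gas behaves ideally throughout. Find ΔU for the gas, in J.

-40700 J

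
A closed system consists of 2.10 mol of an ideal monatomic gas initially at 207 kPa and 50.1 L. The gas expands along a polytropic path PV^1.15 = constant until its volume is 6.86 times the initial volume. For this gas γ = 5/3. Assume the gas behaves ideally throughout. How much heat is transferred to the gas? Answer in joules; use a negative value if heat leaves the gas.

T₁ = P₁V₁/(nR) = 207×50.1/(2.10×8.314) = 594 K.
Polytropic n=1.15: T₂ = T₁(V₁/V₂)^(n−1) = 594×(0.146)^0.15 = 445 K; P₂ = P₁(V₁/V₂)^n = 22.6 kPa.
W = (P₁V₁−P₂V₂)/(n−1) = (207×50.1−22.6×344)/0.15 = 17300 J.
ΔU = nCvΔT = 2.10×12.5×(445−594) = -3900 J.
Q = ΔU + W = 13400 J.

13400 J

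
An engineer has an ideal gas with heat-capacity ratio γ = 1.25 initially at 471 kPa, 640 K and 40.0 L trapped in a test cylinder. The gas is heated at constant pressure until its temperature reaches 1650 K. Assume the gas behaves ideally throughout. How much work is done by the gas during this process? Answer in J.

29700 J

n = P₁V₁/(RT₁) = 471×40.0/(8.314×640) = 3.54 mol.
Isobaric: P stays 471 kPa; V/T = const ⇒ T₂ = 1650 K, V₂ = 103 L.
W = PΔV = 471×(103−40.0) kPa·L = 29700 J.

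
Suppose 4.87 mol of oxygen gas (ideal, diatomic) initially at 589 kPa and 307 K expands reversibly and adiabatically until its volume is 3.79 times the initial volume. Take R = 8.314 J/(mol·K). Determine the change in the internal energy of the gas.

V₁ = nRT₁/P₁ = 4.87×8.314×307/589 = 21.1 L.
Adiabatic: TV^(γ−1) = const ⇒ T₂ = 307×(0.264)^0.400 = 180 K; PV^γ = const ⇒ P₂ = 91.2 kPa.
For an ideal gas ΔU = nCvΔT with Cv = (5/2)R = 20.8 J/(mol·K).
ΔU = 4.87×20.8×(180−307) = -12800 J.

-12800 J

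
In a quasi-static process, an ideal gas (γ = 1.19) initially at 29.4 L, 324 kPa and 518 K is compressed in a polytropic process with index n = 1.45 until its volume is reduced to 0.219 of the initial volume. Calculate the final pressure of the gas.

2930 kPa

Polytropic n=1.45: T₂ = T₁(V₁/V₂)^(n−1) = 518×(4.57)^0.45 = 1030 K; P₂ = P₁(V₁/V₂)^n = 2930 kPa.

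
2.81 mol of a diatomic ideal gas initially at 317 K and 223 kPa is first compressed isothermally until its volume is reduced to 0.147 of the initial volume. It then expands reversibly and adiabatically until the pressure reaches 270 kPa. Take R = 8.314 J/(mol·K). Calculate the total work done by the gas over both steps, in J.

V₁ = nRT₁/P₁ = 2.81×8.314×317/223 = 33.2 L.
Step 1 — Isothermal: T stays 317 K; PV = const ⇒ V₂ = 4.88 L, P₂ = 1520 kPa.
ΔU = 0 (ideal gas, T constant).
W = nRT ln(V₂/V₁) = 2.81×8.314×317×ln(0.147) = -14200 J.
Q = ΔU + W = -14200 J.
State after step 1: P = 1520 kPa, V = 4.88 L, T = 317 K.
Step 2 — Adiabatic: T₂/T₁ = (P₂/P₁)^((γ−1)/γ) ⇒ T₂ = 317×(0.178)^0.286 = 194 K; V₂ = 16.8 L.
ΔU = nCvΔT = 2.81×20.8×(194−317) = -7210 J.
Q = 0 for an adiabatic process, so W = −ΔU = 7210 J.
Net over both steps: W = -6990 J, Q = -14200 J, ΔU = -7210 J.

-6990 J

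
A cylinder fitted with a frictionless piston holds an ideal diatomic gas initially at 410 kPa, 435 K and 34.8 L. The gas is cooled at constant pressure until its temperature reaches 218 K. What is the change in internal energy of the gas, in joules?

n = P₁V₁/(RT₁) = 410×34.8/(8.314×435) = 3.95 mol.
Isobaric: P stays 410 kPa; V/T = const ⇒ T₂ = 218 K, V₂ = 17.4 L.
For an ideal gas ΔU = nCvΔT with Cv = (5/2)R = 20.8 J/(mol·K).
ΔU = 3.95×20.8×(218−435) = -17800 J.

-17800 J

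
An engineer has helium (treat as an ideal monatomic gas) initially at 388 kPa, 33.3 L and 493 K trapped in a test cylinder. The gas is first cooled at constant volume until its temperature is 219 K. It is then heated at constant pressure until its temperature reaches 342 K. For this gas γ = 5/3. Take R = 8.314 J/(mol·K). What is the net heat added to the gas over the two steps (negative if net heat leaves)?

n = P₁V₁/(RT₁) = 388×33.3/(8.314×493) = 3.15 mol.
Step 1 — Isochoric: V stays 33.3 L; P/T = const ⇒ T₂ = 219 K, P₂ = 172 kPa.
W = 0 (no volume change).
ΔU = nCvΔT = 3.15×12.5×(219−493) = -10800 J.
Q = ΔU = -10800 J.
State after step 1: P = 172 kPa, V = 33.3 L, T = 219 K.
Step 2 — Isobaric: P stays 172 kPa; V/T = const ⇒ T₂ = 342 K, V₂ = 52.0 L.
W = PΔV = 172×(52.0−33.3) kPa·L = 3220 J.
ΔU = nCvΔT = 3.15×12.5×(342−219) = 4840 J.
Q = ΔU + W = nCpΔT = 8060 J.
Net over both steps: W = 3220 J, Q = -2710 J, ΔU = -5940 J.

-2710 J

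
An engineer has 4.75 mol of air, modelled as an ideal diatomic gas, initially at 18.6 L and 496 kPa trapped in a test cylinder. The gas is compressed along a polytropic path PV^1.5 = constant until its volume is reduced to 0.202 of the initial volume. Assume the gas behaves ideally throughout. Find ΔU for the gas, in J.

28300 J

T₁ = P₁V₁/(nR) = 496×18.6/(4.75×8.314) = 234 K.
Polytropic n=1.5: T₂ = T₁(V₁/V₂)^(n−1) = 234×(4.95)^0.50 = 520 K; P₂ = P₁(V₁/V₂)^n = 5460 kPa.
For an ideal gas ΔU = nCvΔT with Cv = (5/2)R = 20.8 J/(mol·K).
ΔU = 4.75×20.8×(520−234) = 28300 J.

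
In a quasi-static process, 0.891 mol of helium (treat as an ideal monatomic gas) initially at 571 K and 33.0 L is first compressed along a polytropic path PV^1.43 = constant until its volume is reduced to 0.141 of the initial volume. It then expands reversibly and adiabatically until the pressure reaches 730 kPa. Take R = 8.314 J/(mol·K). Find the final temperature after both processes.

P₁ = nRT₁/V₁ = 0.891×8.314×571/33.0 = 128 kPa.
Step 1 — Polytropic n=1.43: T₂ = T₁(V₁/V₂)^(n−1) = 571×(7.09)^0.43 = 1330 K; P₂ = P₁(V₁/V₂)^n = 2110 kPa.
W = (P₁V₁−P₂V₂)/(n−1) = (128×33.0−2110×4.65)/0.43 = -13000 J.
ΔU = nCvΔT = 0.891×12.5×(1330−571) = 8390 J.
Q = ΔU + W = -4620 J.
State after step 1: P = 2110 kPa, V = 4.65 L, T = 1330 K.
Step 2 — Adiabatic: T₂/T₁ = (P₂/P₁)^((γ−1)/γ) ⇒ T₂ = 1330×(0.346)^0.400 = 867 K; V₂ = 8.80 L.
ΔU = nCvΔT = 0.891×12.5×(867−1330) = -5100 J.
Q = 0 for an adiabatic process, so W = −ΔU = 5100 J.
Net over both steps: W = -7910 J, Q = -4620 J, ΔU = 3290 J.

867 K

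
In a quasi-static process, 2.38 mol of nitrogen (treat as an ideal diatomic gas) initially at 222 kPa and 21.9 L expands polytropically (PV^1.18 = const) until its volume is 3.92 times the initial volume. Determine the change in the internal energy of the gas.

-2650 J

T₁ = P₁V₁/(nR) = 222×21.9/(2.38×8.314) = 246 K.
Polytropic n=1.18: T₂ = T₁(V₁/V₂)^(n−1) = 246×(0.255)^0.18 = 192 K; P₂ = P₁(V₁/V₂)^n = 44.3 kPa.
For an ideal gas ΔU = nCvΔT with Cv = (5/2)R = 20.8 J/(mol·K).
ΔU = 2.38×20.8×(192−246) = -2650 J.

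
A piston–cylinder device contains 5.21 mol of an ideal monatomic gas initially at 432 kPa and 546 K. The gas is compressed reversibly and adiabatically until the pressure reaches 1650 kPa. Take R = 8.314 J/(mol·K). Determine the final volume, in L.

24.5 L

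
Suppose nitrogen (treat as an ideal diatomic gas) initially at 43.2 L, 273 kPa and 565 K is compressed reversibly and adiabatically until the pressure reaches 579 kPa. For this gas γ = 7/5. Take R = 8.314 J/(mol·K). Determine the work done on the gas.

7070 J

n = P₁V₁/(RT₁) = 273×43.2/(8.314×565) = 2.51 mol.
Adiabatic: T₂/T₁ = (P₂/P₁)^((γ−1)/γ) ⇒ T₂ = 565×(2.12)^0.286 = 700 K; V₂ = 25.2 L.
ΔU = nCvΔT = 2.51×20.8×(700−565) = 7070 J.
Q = 0 for an adiabatic process, so W = −ΔU = -7070 J.
Work done on the gas = −W_by = 7070 J.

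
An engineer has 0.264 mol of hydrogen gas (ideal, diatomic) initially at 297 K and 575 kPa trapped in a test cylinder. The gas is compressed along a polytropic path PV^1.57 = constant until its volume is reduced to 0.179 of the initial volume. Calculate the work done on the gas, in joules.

1910 J

V₁ = nRT₁/P₁ = 0.264×8.314×297/575 = 1.13 L.
Polytropic n=1.57: T₂ = T₁(V₁/V₂)^(n−1) = 297×(5.59)^0.57 = 792 K; P₂ = P₁(V₁/V₂)^n = 8560 kPa.
W = (P₁V₁−P₂V₂)/(n−1) = (575×1.13−8560×0.203)/0.57 = -1910 J.
Work done on the gas = −W_by = 1910 J.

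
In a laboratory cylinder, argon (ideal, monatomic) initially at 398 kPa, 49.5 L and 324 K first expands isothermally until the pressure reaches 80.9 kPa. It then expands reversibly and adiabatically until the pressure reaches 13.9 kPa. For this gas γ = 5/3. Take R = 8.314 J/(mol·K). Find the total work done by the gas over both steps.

46300 J

n = P₁V₁/(RT₁) = 398×49.5/(8.314×324) = 7.31 mol.
Step 1 — Isothermal: T stays 324 K; PV = const ⇒ V₂ = 244 L, P₂ = 80.9 kPa.
ΔU = 0 (ideal gas, T constant).
W = nRT ln(V₂/V₁) = 7.31×8.314×324×ln(4.92) = 31400 J.
Q = ΔU + W = 31400 J.
State after step 1: P = 80.9 kPa, V = 244 L, T = 324 K.
Step 2 — Adiabatic: T₂/T₁ = (P₂/P₁)^((γ−1)/γ) ⇒ T₂ = 324×(0.172)^0.400 = 160 K; V₂ = 701 L.
ΔU = nCvΔT = 7.31×12.5×(160−324) = -14900 J.
Q = 0 for an adiabatic process, so W = −ΔU = 14900 J.
Net over both steps: W = 46300 J, Q = 31400 J, ΔU = -14900 J.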